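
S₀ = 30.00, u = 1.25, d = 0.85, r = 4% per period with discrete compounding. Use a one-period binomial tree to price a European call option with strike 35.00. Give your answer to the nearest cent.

Risk-neutral probability p = (1 + 0.04 − 0.85)/(1.25 − 0.85) = 0.1900/0.4000 = 0.4750
Terminal stock prices: S_u = 37.5, S_d = 25.5
Terminal payoffs (S − K): max(2.5, 0) = 2.5, max(-9.5, 0) = 0
Node 0 (S = 30): V_0 = 1/1.04·[0.4750·2.5000 + 0.5250·0.0000] = 1.1418

1.14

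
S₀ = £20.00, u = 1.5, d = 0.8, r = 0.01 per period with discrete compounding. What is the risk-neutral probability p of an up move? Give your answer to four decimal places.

p = 0.3000

Risk-neutral probability p = (1 + 0.01 − 0.8)/(1.5 − 0.8) = 0.2100/0.7000 = 0.3000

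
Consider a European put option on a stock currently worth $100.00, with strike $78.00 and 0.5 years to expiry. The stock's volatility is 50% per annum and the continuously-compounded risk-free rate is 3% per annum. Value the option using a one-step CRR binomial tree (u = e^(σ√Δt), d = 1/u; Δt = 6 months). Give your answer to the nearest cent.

CRR parameters: u = e^(σ√Δt) = e^(0.5·√0.5) = 1.4241, d = 1/u = 0.7022
Per-period rate: rΔt = 0.03·0.5 = 0.015, so R = e^0.015 = 1.0151
Risk-neutral probability p = (e^0.015 − 0.7022)/(1.4241 − 0.7022) = 0.3129/0.7219 = 0.4335
Terminal stock prices: S_u = 142.4, S_d = 70.22
Terminal payoffs (K − S): max(-64.41, 0) = 0, max(7.781, 0) = 7.781
Node 0 (S = 100): V_0 = e^(−0.015)·[0.4335·0.0000 + 0.5665·7.7811] = 4.3427

$4.34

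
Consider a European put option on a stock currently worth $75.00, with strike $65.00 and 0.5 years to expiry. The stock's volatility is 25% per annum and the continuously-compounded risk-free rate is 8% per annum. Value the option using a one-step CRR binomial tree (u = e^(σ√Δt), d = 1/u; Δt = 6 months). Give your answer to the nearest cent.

CRR parameters: u = e^(σ√Δt) = e^(0.25·√0.5) = 1.1934, d = 1/u = 0.8380
Per-period rate: rΔt = 0.08·0.5 = 0.04, so R = e^0.04 = 1.0408
Risk-neutral probability p = (e^0.04 − 0.8380)/(1.1934 − 0.8380) = 0.2028/0.3554 = 0.5708
Terminal stock prices: S_u = 89.5, S_d = 62.85
Terminal payoffs (K − S): max(-24.5, 0) = 0, max(2.152, 0) = 2.152
Node 0 (S = 75): V_0 = e^(−0.04)·[0.5708·0.0000 + 0.4292·2.1525] = 0.8877

$0.89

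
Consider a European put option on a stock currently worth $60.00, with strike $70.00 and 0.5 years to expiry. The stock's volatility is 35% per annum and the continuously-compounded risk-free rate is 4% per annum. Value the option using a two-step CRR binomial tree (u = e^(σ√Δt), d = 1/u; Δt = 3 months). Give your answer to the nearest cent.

CRR parameters: u = e^(σ√Δt) = e^(0.35·√0.25) = 1.1912, d = 1/u = 0.8395
Per-period rate: rΔt = 0.04·0.25 = 0.01, so R = e^0.01 = 1.0101
Risk-neutral probability p = (e^0.01 − 0.8395)/(1.1912 − 0.8395) = 0.1706/0.3518 = 0.4849
Terminal stock prices: S_uu = 85.14, S_ud = 60, S_dd = 42.28
Terminal payoffs (K − S): max(-15.14, 0) = 0, max(10, 0) = 10, max(27.72, 0) = 27.72
Node u (S = 71.47): V_u = e^(−0.01)·[0.4849·0.0000 + 0.5151·10.0000] = 5.0994
Node d (S = 50.37): V_d = e^(−0.01)·[0.4849·10.0000 + 0.5151·27.7187] = 18.9361
Node 0 (S = 60): V_0 = e^(−0.01)·[0.4849·5.0994 + 0.5151·18.9361] = 12.1046

$12.10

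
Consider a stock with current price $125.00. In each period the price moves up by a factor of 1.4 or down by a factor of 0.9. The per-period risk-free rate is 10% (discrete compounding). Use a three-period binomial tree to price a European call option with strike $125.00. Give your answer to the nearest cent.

$36.58

Risk-neutral probability p = (1 + 0.1 − 0.9)/(1.4 − 0.9) = 0.2000/0.5000 = 0.4000
Terminal stock prices: S_uuu = 343, S_uud = 220.5, S_udd = 141.8, S_ddd = 91.13
Terminal payoffs (S − K): max(218, 0) = 218, max(95.5, 0) = 95.5, max(16.75, 0) = 16.75, max(-33.87, 0) = 0
Node uu (S = 245): V_uu = 1/1.1·[0.4000·218.0000 + 0.6000·95.5000] = 131.3636
Node ud (S = 157.5): V_ud = 1/1.1·[0.4000·95.5000 + 0.6000·16.7500] = 43.8636
Node dd (S = 101.2): V_dd = 1/1.1·[0.4000·16.7500 + 0.6000·0.0000] = 6.0909
Node u (S = 175): V_u = 1/1.1·[0.4000·131.3636 + 0.6000·43.8636] = 71.6942
Node d (S = 112.5): V_d = 1/1.1·[0.4000·43.8636 + 0.6000·6.0909] = 19.2727
Node 0 (S = 125): V_0 = 1/1.1·[0.4000·71.6942 + 0.6000·19.2727] = 36.5830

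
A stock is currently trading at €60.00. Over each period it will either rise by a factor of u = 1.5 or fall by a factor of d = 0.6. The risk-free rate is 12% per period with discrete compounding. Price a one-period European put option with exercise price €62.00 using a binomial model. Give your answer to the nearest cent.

€9.80

Risk-neutral probability p = (1 + 0.12 − 0.6)/(1.5 − 0.6) = 0.5200/0.9000 = 0.5778
Terminal stock prices: S_u = 90, S_d = 36
Terminal payoffs (K − S): max(-28, 0) = 0, max(26, 0) = 26
Node 0 (S = 60): V_0 = 1/1.12·[0.5778·0.0000 + 0.4222·26.0000] = 9.8016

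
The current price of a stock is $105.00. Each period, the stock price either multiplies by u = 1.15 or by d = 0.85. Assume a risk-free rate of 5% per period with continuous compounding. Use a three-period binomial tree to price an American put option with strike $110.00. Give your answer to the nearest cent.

Risk-neutral probability p = (e^0.05 − 0.85)/(1.15 − 0.85) = 0.2013/0.3000 = 0.6709
Terminal stock prices: S_uuu = 159.7, S_uud = 118, S_udd = 87.24, S_ddd = 64.48
Terminal payoffs (K − S): max(-49.69, 0) = 0, max(-8.033, 0) = 0, max(22.76, 0) = 22.76, max(45.52, 0) = 45.52
Node uu (S = 138.9): continuation = e^(−0.05)·[0.6709·0.0000 + 0.3291·0.0000] = 0.0000; exercise value = 0.0000 ≤ continuation, so V_uu = 0.0000
Node ud (S = 102.6): continuation = e^(−0.05)·[0.6709·0.0000 + 0.3291·22.7581] = 7.1243; exercise value = 7.3625 > continuation, so V_ud = 7.3625 (exercise)
Node dd (S = 75.86): continuation = e^(−0.05)·[0.6709·22.7581 + 0.3291·45.5169] = 28.7727; exercise value = 34.1375 > continuation, so V_dd = 34.1375 (exercise)
Node u (S = 120.7): continuation = e^(−0.05)·[0.6709·0.0000 + 0.3291·7.3625] = 2.3048; exercise value = 0.0000 ≤ continuation, so V_u = 2.3048
Node d (S = 89.25): continuation = e^(−0.05)·[0.6709·7.3625 + 0.3291·34.1375] = 15.3852; exercise value = 20.7500 > continuation, so V_d = 20.7500 (exercise)
Node 0 (S = 105): continuation = e^(−0.05)·[0.6709·2.3048 + 0.3291·20.7500] = 7.9666; exercise value = 5.0000 ≤ continuation, so V_0 = 7.9666

$7.97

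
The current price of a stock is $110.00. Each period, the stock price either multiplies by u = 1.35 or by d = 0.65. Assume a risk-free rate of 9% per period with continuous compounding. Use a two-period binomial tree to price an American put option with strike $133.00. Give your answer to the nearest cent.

$27.61

Risk-neutral probability p = (e^0.09 − 0.65)/(1.35 − 0.65) = 0.4442/0.7000 = 0.6345
Terminal stock prices: S_uu = 200.5, S_ud = 96.53, S_dd = 46.48
Terminal payoffs (K − S): max(-67.48, 0) = 0, max(36.47, 0) = 36.47, max(86.53, 0) = 86.53
Node u (S = 148.5): continuation = e^(−0.09)·[0.6345·0.0000 + 0.3655·36.4750] = 12.1830; exercise value = 0.0000 ≤ continuation, so V_u = 12.1830
Node d (S = 71.5): continuation = e^(−0.09)·[0.6345·36.4750 + 0.3655·86.5250] = 50.0528; exercise value = 61.5000 > continuation, so V_d = 61.5000 (exercise)
Node 0 (S = 110): continuation = e^(−0.09)·[0.6345·12.1830 + 0.3655·61.5000] = 27.6068; exercise value = 23.0000 ≤ continuation, so V_0 = 27.6068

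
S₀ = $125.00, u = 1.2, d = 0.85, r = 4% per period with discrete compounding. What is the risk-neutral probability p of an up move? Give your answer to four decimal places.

Risk-neutral probability p = (1 + 0.04 − 0.85)/(1.2 − 0.85) = 0.1900/0.3500 = 0.5429

p = 0.5429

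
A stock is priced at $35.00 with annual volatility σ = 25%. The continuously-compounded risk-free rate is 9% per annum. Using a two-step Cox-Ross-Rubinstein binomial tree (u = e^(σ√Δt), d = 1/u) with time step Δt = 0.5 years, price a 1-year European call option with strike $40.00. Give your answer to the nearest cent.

CRR parameters: u = e^(σ√Δt) = e^(0.25·√0.5) = 1.1934, d = 1/u = 0.8380
Per-period rate: rΔt = 0.09·0.5 = 0.045, so R = e^0.045 = 1.0460
Risk-neutral probability p = (e^0.045 − 0.8380)/(1.1934 − 0.8380) = 0.2081/0.3554 = 0.5854
Terminal stock prices: S_uu = 49.84, S_ud = 35, S_dd = 24.58
Terminal payoffs (S − K): max(9.844, 0) = 9.844, max(-5, 0) = 0, max(-15.42, 0) = 0
Node u (S = 41.77): V_u = e^(−0.045)·[0.5854·9.8442 + 0.4146·0.0000] = 5.5095
Node d (S = 29.33): V_d = e^(−0.045)·[0.5854·0.0000 + 0.4146·0.0000] = 0.0000
Node 0 (S = 35): V_0 = e^(−0.045)·[0.5854·5.5095 + 0.4146·0.0000] = 3.0835

$3.08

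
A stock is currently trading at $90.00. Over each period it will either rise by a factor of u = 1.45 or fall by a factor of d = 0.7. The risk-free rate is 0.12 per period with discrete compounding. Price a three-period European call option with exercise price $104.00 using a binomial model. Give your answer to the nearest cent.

$29.68

Risk-neutral probability p = (1 + 0.12 − 0.7)/(1.45 − 0.7) = 0.4200/0.7500 = 0.5600
Terminal stock prices: S_uuu = 274.4, S_uud = 132.5, S_udd = 63.94, S_ddd = 30.87
Terminal payoffs (S − K): max(170.4, 0) = 170.4, max(28.46, 0) = 28.46, max(-40.06, 0) = 0, max(-73.13, 0) = 0
Node uu (S = 189.2): V_uu = 1/1.12·[0.5600·170.3762 + 0.4400·28.4575] = 96.3679
Node ud (S = 91.35): V_ud = 1/1.12·[0.5600·28.4575 + 0.4400·0.0000] = 14.2287
Node dd (S = 44.1): V_dd = 1/1.12·[0.5600·0.0000 + 0.4400·0.0000] = 0.0000
Node u (S = 130.5): V_u = 1/1.12·[0.5600·96.3679 + 0.4400·14.2287] = 53.7738
Node d (S = 63): V_d = 1/1.12·[0.5600·14.2287 + 0.4400·0.0000] = 7.1144
Node 0 (S = 90): V_0 = 1/1.12·[0.5600·53.7738 + 0.4400·7.1144] = 29.6818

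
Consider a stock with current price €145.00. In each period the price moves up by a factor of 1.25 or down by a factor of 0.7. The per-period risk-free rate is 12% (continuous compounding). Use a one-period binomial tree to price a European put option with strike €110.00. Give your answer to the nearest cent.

€1.68

Risk-neutral probability p = (e^0.12 − 0.7)/(1.25 − 0.7) = 0.4275/0.5500 = 0.7773
Terminal stock prices: S_u = 181.2, S_d = 101.5
Terminal payoffs (K − S): max(-71.25, 0) = 0, max(8.5, 0) = 8.5
Node 0 (S = 145): V_0 = e^(−0.12)·[0.7773·0.0000 + 0.2227·8.5000] = 1.6791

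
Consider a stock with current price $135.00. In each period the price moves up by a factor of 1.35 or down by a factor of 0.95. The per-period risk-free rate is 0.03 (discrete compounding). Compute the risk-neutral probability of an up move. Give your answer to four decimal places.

p = 0.2000

Risk-neutral probability p = (1 + 0.03 − 0.95)/(1.35 − 0.95) = 0.0800/0.4000 = 0.2000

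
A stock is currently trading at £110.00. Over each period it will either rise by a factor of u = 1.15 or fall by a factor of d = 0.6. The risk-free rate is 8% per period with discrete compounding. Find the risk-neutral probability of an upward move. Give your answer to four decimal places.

Risk-neutral probability p = (1 + 0.08 − 0.6)/(1.15 − 0.6) = 0.4800/0.5500 = 0.8727

p = 0.8727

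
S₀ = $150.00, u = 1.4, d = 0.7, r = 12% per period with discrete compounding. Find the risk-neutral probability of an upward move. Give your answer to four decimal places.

p = 0.6000

Risk-neutral probability p = (1 + 0.12 − 0.7)/(1.4 − 0.7) = 0.4200/0.7000 = 0.6000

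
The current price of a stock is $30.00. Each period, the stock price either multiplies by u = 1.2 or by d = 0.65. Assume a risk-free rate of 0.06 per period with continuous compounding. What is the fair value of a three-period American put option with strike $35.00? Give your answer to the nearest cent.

Risk-neutral probability p = (e^0.06 − 0.65)/(1.2 − 0.65) = 0.4118/0.5500 = 0.7488
Terminal stock prices: S_uuu = 51.84, S_uud = 28.08, S_udd = 15.21, S_ddd = 8.239
Terminal payoffs (K − S): max(-16.84, 0) = 0, max(6.92, 0) = 6.92, max(19.79, 0) = 19.79, max(26.76, 0) = 26.76
Node uu (S = 43.2): continuation = e^(−0.06)·[0.7488·0.0000 + 0.2512·6.9200] = 1.6371; exercise value = 0.0000 ≤ continuation, so V_uu = 1.6371
Node ud (S = 23.4): continuation = e^(−0.06)·[0.7488·6.9200 + 0.2512·19.7900] = 9.5618; exercise value = 11.6000 > continuation, so V_ud = 11.6000 (exercise)
Node dd (S = 12.68): continuation = e^(−0.06)·[0.7488·19.7900 + 0.2512·26.7613] = 20.2868; exercise value = 22.3250 > continuation, so V_dd = 22.3250 (exercise)
Node u (S = 36): continuation = e^(−0.06)·[0.7488·1.6371 + 0.2512·11.6000] = 3.8988; exercise value = 0.0000 ≤ continuation, so V_u = 3.8988
Node d (S = 19.5): continuation = e^(−0.06)·[0.7488·11.6000 + 0.2512·22.3250] = 13.4618; exercise value = 15.5000 > continuation, so V_d = 15.5000 (exercise)
Node 0 (S = 30): continuation = e^(−0.06)·[0.7488·3.8988 + 0.2512·15.5000] = 6.4163; exercise value = 5.0000 ≤ continuation, so V_0 = 6.4163

$6.42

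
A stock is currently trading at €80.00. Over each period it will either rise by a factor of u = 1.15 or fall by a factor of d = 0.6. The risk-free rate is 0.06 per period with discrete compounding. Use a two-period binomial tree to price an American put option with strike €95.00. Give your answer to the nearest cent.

€15.00

Risk-neutral probability p = (1 + 0.06 − 0.6)/(1.15 − 0.6) = 0.4600/0.5500 = 0.8364
Terminal stock prices: S_uu = 105.8, S_ud = 55.2, S_dd = 28.8
Terminal payoffs (K − S): max(-10.8, 0) = 0, max(39.8, 0) = 39.8, max(66.2, 0) = 66.2
Node u (S = 92): continuation = 1/1.06·[0.8364·0.0000 + 0.1636·39.8000] = 6.1441; exercise value = 3.0000 ≤ continuation, so V_u = 6.1441
Node d (S = 48): continuation = 1/1.06·[0.8364·39.8000 + 0.1636·66.2000] = 41.6226; exercise value = 47.0000 > continuation, so V_d = 47.0000 (exercise)
Node 0 (S = 80): continuation = 1/1.06·[0.8364·6.1441 + 0.1636·47.0000] = 12.1034; exercise value = 15.0000 > continuation, so V_0 = 15.0000 (exercise)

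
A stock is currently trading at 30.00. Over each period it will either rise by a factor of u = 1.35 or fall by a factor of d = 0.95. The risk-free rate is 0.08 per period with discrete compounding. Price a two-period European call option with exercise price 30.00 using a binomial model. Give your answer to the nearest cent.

Risk-neutral probability p = (1 + 0.08 − 0.95)/(1.35 − 0.95) = 0.1300/0.4000 = 0.3250
Terminal stock prices: S_uu = 54.68, S_ud = 38.48, S_dd = 27.07
Terminal payoffs (S − K): max(24.68, 0) = 24.68, max(8.475, 0) = 8.475, max(-2.925, 0) = 0
Node u (S = 40.5): V_u = 1/1.08·[0.3250·24.6750 + 0.6750·8.4750] = 12.7222
Node d (S = 28.5): V_d = 1/1.08·[0.3250·8.4750 + 0.6750·0.0000] = 2.5503
Node 0 (S = 30): V_0 = 1/1.08·[0.3250·12.7222 + 0.6750·2.5503] = 5.4224

5.42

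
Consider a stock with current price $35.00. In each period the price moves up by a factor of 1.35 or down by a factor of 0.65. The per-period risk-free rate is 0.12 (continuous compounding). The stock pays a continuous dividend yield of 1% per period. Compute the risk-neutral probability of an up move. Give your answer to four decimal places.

Per-period risk-free factor R = e^0.12 = 1.1275; dividend-adjusted growth = e^(0.12−0.01) = 1.1163.
Risk-neutral probability p = (1.1163 − 0.65)/(1.35 − 0.65) = 0.4663/0.7000 = 0.6661

p = 0.6661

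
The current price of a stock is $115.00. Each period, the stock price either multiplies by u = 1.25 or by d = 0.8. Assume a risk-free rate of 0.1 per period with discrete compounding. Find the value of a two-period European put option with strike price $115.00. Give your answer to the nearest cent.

Risk-neutral probability p = (1 + 0.1 − 0.8)/(1.25 − 0.8) = 0.3000/0.4500 = 0.6667
Terminal stock prices: S_uu = 179.7, S_ud = 115, S_dd = 73.6
Terminal payoffs (K − S): max(-64.69, 0) = 0, max(0, 0) = 0, max(41.4, 0) = 41.4
Node u (S = 143.8): V_u = 1/1.1·[0.6667·0.0000 + 0.3333·0.0000] = 0.0000
Node d (S = 92): V_d = 1/1.1·[0.6667·0.0000 + 0.3333·41.4000] = 12.5455
Node 0 (S = 115): V_0 = 1/1.1·[0.6667·0.0000 + 0.3333·12.5455] = 3.8017

$3.80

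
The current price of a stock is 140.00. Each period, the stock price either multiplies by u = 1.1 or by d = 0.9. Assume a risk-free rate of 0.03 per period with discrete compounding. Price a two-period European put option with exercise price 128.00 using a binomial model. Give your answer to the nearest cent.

1.69

Risk-neutral probability p = (1 + 0.03 − 0.9)/(1.1 − 0.9) = 0.1300/0.2000 = 0.6500
Terminal stock prices: S_uu = 169.4, S_ud = 138.6, S_dd = 113.4
Terminal payoffs (K − S): max(-41.4, 0) = 0, max(-10.6, 0) = 0, max(14.6, 0) = 14.6
Node u (S = 154): V_u = 1/1.03·[0.6500·0.0000 + 0.3500·0.0000] = 0.0000
Node d (S = 126): V_d = 1/1.03·[0.6500·0.0000 + 0.3500·14.6000] = 4.9612
Node 0 (S = 140): V_0 = 1/1.03·[0.6500·0.0000 + 0.3500·4.9612] = 1.6858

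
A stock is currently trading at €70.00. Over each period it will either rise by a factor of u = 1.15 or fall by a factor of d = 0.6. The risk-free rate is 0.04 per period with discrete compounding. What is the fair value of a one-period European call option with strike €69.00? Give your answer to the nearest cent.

Risk-neutral probability p = (1 + 0.04 − 0.6)/(1.15 − 0.6) = 0.4400/0.5500 = 0.8000
Terminal stock prices: S_u = 80.5, S_d = 42
Terminal payoffs (S − K): max(11.5, 0) = 11.5, max(-27, 0) = 0
Node 0 (S = 70): V_0 = 1/1.04·[0.8000·11.5000 + 0.2000·0.0000] = 8.8462

€8.85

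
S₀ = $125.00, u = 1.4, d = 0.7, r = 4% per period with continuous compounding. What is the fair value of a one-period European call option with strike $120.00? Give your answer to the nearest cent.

$25.73

Risk-neutral probability p = (e^0.04 − 0.7)/(1.4 − 0.7) = 0.3408/0.7000 = 0.4869
Terminal stock prices: S_u = 175, S_d = 87.5
Terminal payoffs (S − K): max(55, 0) = 55, max(-32.5, 0) = 0
Node 0 (S = 125): V_0 = e^(−0.04)·[0.4869·55.0000 + 0.5131·0.0000] = 25.7280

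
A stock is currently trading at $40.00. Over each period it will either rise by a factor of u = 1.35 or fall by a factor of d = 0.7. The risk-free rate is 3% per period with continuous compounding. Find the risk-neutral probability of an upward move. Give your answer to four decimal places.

p = 0.5084

Risk-neutral probability p = (e^0.03 − 0.7)/(1.35 − 0.7) = 0.3305/0.6500 = 0.5084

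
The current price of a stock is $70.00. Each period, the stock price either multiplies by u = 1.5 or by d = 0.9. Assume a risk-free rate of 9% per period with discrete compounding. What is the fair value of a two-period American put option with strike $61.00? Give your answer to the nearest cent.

$1.69

Risk-neutral probability p = (1 + 0.09 − 0.9)/(1.5 − 0.9) = 0.1900/0.6000 = 0.3167
Terminal stock prices: S_uu = 157.5, S_ud = 94.5, S_dd = 56.7
Terminal payoffs (K − S): max(-96.5, 0) = 0, max(-33.5, 0) = 0, max(4.3, 0) = 4.3
Node u (S = 105): continuation = 1/1.09·[0.3167·0.0000 + 0.6833·0.0000] = 0.0000; exercise value = 0.0000 ≤ continuation, so V_u = 0.0000
Node d (S = 63): continuation = 1/1.09·[0.3167·0.0000 + 0.6833·4.3000] = 2.6957; exercise value = 0.0000 ≤ continuation, so V_d = 2.6957
Node 0 (S = 70): continuation = 1/1.09·[0.3167·0.0000 + 0.6833·2.6957] = 1.6900; exercise value = 0.0000 ≤ continuation, so V_0 = 1.6900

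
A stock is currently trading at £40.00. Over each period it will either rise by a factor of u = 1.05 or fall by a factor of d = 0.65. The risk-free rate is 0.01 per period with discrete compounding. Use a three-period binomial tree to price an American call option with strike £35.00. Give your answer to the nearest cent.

Risk-neutral probability p = (1 + 0.01 − 0.65)/(1.05 − 0.65) = 0.3600/0.4000 = 0.9000
Terminal stock prices: S_uuu = 46.31, S_uud = 28.67, S_udd = 17.75, S_ddd = 10.98
Terminal payoffs (S − K): max(11.31, 0) = 11.31, max(-6.335, 0) = 0, max(-17.25, 0) = 0, max(-24.02, 0) = 0
Node uu (S = 44.1): continuation = 1/1.01·[0.9000·11.3050 + 0.1000·0.0000] = 10.0738; exercise value = 9.1000 ≤ continuation, so V_uu = 10.0738
Node ud (S = 27.3): continuation = 1/1.01·[0.9000·0.0000 + 0.1000·0.0000] = 0.0000; exercise value = 0.0000 ≤ continuation, so V_ud = 0.0000
Node dd (S = 16.9): continuation = 1/1.01·[0.9000·0.0000 + 0.1000·0.0000] = 0.0000; exercise value = 0.0000 ≤ continuation, so V_dd = 0.0000
Node u (S = 42): continuation = 1/1.01·[0.9000·10.0738 + 0.1000·0.0000] = 8.9766; exercise value = 7.0000 ≤ continuation, so V_u = 8.9766
Node d (S = 26): continuation = 1/1.01·[0.9000·0.0000 + 0.1000·0.0000] = 0.0000; exercise value = 0.0000 ≤ continuation, so V_d = 0.0000
Node 0 (S = 40): continuation = 1/1.01·[0.9000·8.9766 + 0.1000·0.0000] = 7.9990; exercise value = 5.0000 ≤ continuation, so V_0 = 7.9990

£8.00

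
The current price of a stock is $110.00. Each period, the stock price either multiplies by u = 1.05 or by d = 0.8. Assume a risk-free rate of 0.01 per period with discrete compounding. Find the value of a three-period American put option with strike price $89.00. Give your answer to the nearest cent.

Risk-neutral probability p = (1 + 0.01 − 0.8)/(1.05 − 0.8) = 0.2100/0.2500 = 0.8400
Terminal stock prices: S_uuu = 127.3, S_uud = 97.02, S_udd = 73.92, S_ddd = 56.32
Terminal payoffs (K − S): max(-38.34, 0) = 0, max(-8.02, 0) = 0, max(15.08, 0) = 15.08, max(32.68, 0) = 32.68
Node uu (S = 121.3): continuation = 1/1.01·[0.8400·0.0000 + 0.1600·0.0000] = 0.0000; exercise value = 0.0000 ≤ continuation, so V_uu = 0.0000
Node ud (S = 92.4): continuation = 1/1.01·[0.8400·0.0000 + 0.1600·15.0800] = 2.3889; exercise value = 0.0000 ≤ continuation, so V_ud = 2.3889
Node dd (S = 70.4): continuation = 1/1.01·[0.8400·15.0800 + 0.1600·32.6800] = 17.7188; exercise value = 18.6000 > continuation, so V_dd = 18.6000 (exercise)
Node u (S = 115.5): continuation = 1/1.01·[0.8400·0.0000 + 0.1600·2.3889] = 0.3784; exercise value = 0.0000 ≤ continuation, so V_u = 0.3784
Node d (S = 88): continuation = 1/1.01·[0.8400·2.3889 + 0.1600·18.6000] = 4.9334; exercise value = 1.0000 ≤ continuation, so V_d = 4.9334
Node 0 (S = 110): continuation = 1/1.01·[0.8400·0.3784 + 0.1600·4.9334] = 1.0963; exercise value = 0.0000 ≤ continuation, so V_0 = 1.0963

$1.10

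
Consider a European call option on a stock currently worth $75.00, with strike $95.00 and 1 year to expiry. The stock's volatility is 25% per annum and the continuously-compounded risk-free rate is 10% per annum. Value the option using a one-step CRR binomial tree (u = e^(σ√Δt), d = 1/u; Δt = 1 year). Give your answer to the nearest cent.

CRR parameters: u = e^(σ√Δt) = e^(0.25·√1) = 1.2840, d = 1/u = 0.7788
Per-period rate: rΔt = 0.1·1 = 0.1, so R = e^0.1 = 1.1052
Risk-neutral probability p = (e^0.1 − 0.7788)/(1.2840 − 0.7788) = 0.3264/0.5052 = 0.6460
Terminal stock prices: S_u = 96.3, S_d = 58.41
Terminal payoffs (S − K): max(1.302, 0) = 1.302, max(-36.59, 0) = 0
Node 0 (S = 75): V_0 = e^(−0.1)·[0.6460·1.3019 + 0.3540·0.0000] = 0.7610

$0.76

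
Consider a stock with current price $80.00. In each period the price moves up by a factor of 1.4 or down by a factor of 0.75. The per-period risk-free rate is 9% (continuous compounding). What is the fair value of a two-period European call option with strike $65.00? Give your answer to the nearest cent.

$29.41

Risk-neutral probability p = (e^0.09 − 0.75)/(1.4 − 0.75) = 0.3442/0.6500 = 0.5295
Terminal stock prices: S_uu = 156.8, S_ud = 84, S_dd = 45
Terminal payoffs (S − K): max(91.8, 0) = 91.8, max(19, 0) = 19, max(-20, 0) = 0
Node u (S = 112): V_u = e^(−0.09)·[0.5295·91.8000 + 0.4705·19.0000] = 52.5945
Node d (S = 60): V_d = e^(−0.09)·[0.5295·19.0000 + 0.4705·0.0000] = 9.1946
Node 0 (S = 80): V_0 = e^(−0.09)·[0.5295·52.5945 + 0.4705·9.1946] = 29.4055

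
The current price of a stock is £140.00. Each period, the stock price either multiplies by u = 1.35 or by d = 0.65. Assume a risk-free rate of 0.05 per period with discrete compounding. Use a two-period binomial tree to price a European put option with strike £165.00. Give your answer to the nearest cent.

Risk-neutral probability p = (1 + 0.05 − 0.65)/(1.35 − 0.65) = 0.4000/0.7000 = 0.5714
Terminal stock prices: S_uu = 255.2, S_ud = 122.9, S_dd = 59.15
Terminal payoffs (K − S): max(-90.15, 0) = 0, max(42.15, 0) = 42.15, max(105.8, 0) = 105.8
Node u (S = 189): V_u = 1/1.05·[0.5714·0.0000 + 0.4286·42.1500] = 17.2041
Node d (S = 91): V_d = 1/1.05·[0.5714·42.1500 + 0.4286·105.8500] = 66.1429
Node 0 (S = 140): V_0 = 1/1.05·[0.5714·17.2041 + 0.4286·66.1429] = 36.3599

£36.36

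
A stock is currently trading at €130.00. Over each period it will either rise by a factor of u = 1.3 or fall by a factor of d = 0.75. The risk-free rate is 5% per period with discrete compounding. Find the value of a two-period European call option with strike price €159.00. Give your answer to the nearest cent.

€16.38

Risk-neutral probability p = (1 + 0.05 − 0.75)/(1.3 − 0.75) = 0.3000/0.5500 = 0.5455
Terminal stock prices: S_uu = 219.7, S_ud = 126.8, S_dd = 73.12
Terminal payoffs (S − K): max(60.7, 0) = 60.7, max(-32.25, 0) = 0, max(-85.88, 0) = 0
Node u (S = 169): V_u = 1/1.05·[0.5455·60.7000 + 0.4545·0.0000] = 31.5325
Node d (S = 97.5): V_d = 1/1.05·[0.5455·0.0000 + 0.4545·0.0000] = 0.0000
Node 0 (S = 130): V_0 = 1/1.05·[0.5455·31.5325 + 0.4545·0.0000] = 16.3805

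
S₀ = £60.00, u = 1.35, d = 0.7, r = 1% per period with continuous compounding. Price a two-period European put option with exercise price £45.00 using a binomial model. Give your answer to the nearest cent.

£4.18

Risk-neutral probability p = (e^0.01 − 0.7)/(1.35 − 0.7) = 0.3101/0.6500 = 0.4770
Terminal stock prices: S_uu = 109.4, S_ud = 56.7, S_dd = 29.4
Terminal payoffs (K − S): max(-64.35, 0) = 0, max(-11.7, 0) = 0, max(15.6, 0) = 15.6
Node u (S = 81): V_u = e^(−0.01)·[0.4770·0.0000 + 0.5230·0.0000] = 0.0000
Node d (S = 42): V_d = e^(−0.01)·[0.4770·0.0000 + 0.5230·15.6000] = 8.0776
Node 0 (S = 60): V_0 = e^(−0.01)·[0.4770·0.0000 + 0.5230·8.0776] = 4.1826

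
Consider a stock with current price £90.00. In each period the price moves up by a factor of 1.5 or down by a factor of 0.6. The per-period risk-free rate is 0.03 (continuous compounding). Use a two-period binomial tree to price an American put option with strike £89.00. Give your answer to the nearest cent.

£19.60

Risk-neutral probability p = (e^0.03 − 0.6)/(1.5 − 0.6) = 0.4305/0.9000 = 0.4783
Terminal stock prices: S_uu = 202.5, S_ud = 81, S_dd = 32.4
Terminal payoffs (K − S): max(-113.5, 0) = 0, max(8, 0) = 8, max(56.6, 0) = 56.6
Node u (S = 135): continuation = e^(−0.03)·[0.4783·0.0000 + 0.5217·8.0000] = 4.0504; exercise value = 0.0000 ≤ continuation, so V_u = 4.0504
Node d (S = 54): continuation = e^(−0.03)·[0.4783·8.0000 + 0.5217·56.6000] = 32.3697; exercise value = 35.0000 > continuation, so V_d = 35.0000 (exercise)
Node 0 (S = 90): continuation = e^(−0.03)·[0.4783·4.0504 + 0.5217·35.0000] = 19.6004; exercise value = 0.0000 ≤ continuation, so V_0 = 19.6004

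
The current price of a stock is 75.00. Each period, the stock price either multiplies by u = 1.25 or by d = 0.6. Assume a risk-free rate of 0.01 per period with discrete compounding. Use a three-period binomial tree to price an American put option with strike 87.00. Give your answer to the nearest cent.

24.75

Risk-neutral probability p = (1 + 0.01 − 0.6)/(1.25 − 0.6) = 0.4100/0.6500 = 0.6308
Terminal stock prices: S_uuu = 146.5, S_uud = 70.31, S_udd = 33.75, S_ddd = 16.2
Terminal payoffs (K − S): max(-59.48, 0) = 0, max(16.69, 0) = 16.69, max(53.25, 0) = 53.25, max(70.8, 0) = 70.8
Node uu (S = 117.2): continuation = 1/1.01·[0.6308·0.0000 + 0.3692·16.6875] = 6.1005; exercise value = 0.0000 ≤ continuation, so V_uu = 6.1005
Node ud (S = 56.25): continuation = 1/1.01·[0.6308·16.6875 + 0.3692·53.2500] = 29.8886; exercise value = 30.7500 > continuation, so V_ud = 30.7500 (exercise)
Node dd (S = 27): continuation = 1/1.01·[0.6308·53.2500 + 0.3692·70.8000] = 59.1386; exercise value = 60.0000 > continuation, so V_dd = 60.0000 (exercise)
Node u (S = 93.75): continuation = 1/1.01·[0.6308·6.1005 + 0.3692·30.7500] = 15.0514; exercise value = 0.0000 ≤ continuation, so V_u = 15.0514
Node d (S = 45): continuation = 1/1.01·[0.6308·30.7500 + 0.3692·60.0000] = 41.1386; exercise value = 42.0000 > continuation, so V_d = 42.0000 (exercise)
Node 0 (S = 75): continuation = 1/1.01·[0.6308·15.0514 + 0.3692·42.0000] = 24.7541; exercise value = 12.0000 ≤ continuation, so V_0 = 24.7541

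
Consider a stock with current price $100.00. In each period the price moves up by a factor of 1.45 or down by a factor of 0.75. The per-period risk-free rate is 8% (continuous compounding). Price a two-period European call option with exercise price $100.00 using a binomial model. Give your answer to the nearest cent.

$25.02

Risk-neutral probability p = (e^0.08 − 0.75)/(1.45 − 0.75) = 0.3333/0.7000 = 0.4761
Terminal stock prices: S_uu = 210.2, S_ud = 108.8, S_dd = 56.25
Terminal payoffs (S − K): max(110.2, 0) = 110.2, max(8.75, 0) = 8.75, max(-43.75, 0) = 0
Node u (S = 145): V_u = e^(−0.08)·[0.4761·110.2500 + 0.5239·8.7500] = 52.6884
Node d (S = 75): V_d = e^(−0.08)·[0.4761·8.7500 + 0.5239·0.0000] = 3.8458
Node 0 (S = 100): V_0 = e^(−0.08)·[0.4761·52.6884 + 0.5239·3.8458] = 25.0173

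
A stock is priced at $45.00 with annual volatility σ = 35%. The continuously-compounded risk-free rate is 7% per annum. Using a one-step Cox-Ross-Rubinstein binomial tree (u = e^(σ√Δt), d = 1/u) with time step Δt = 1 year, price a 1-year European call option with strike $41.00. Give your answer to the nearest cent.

$10.97

CRR parameters: u = e^(σ√Δt) = e^(0.35·√1) = 1.4191, d = 1/u = 0.7047
Per-period rate: rΔt = 0.07·1 = 0.07, so R = e^0.07 = 1.0725
Risk-neutral probability p = (e^0.07 − 0.7047)/(1.4191 − 0.7047) = 0.3678/0.7144 = 0.5149
Terminal stock prices: S_u = 63.86, S_d = 31.71
Terminal payoffs (S − K): max(22.86, 0) = 22.86, max(-9.289, 0) = 0
Node 0 (S = 45): V_0 = e^(−0.07)·[0.5149·22.8580 + 0.4851·0.0000] = 10.9735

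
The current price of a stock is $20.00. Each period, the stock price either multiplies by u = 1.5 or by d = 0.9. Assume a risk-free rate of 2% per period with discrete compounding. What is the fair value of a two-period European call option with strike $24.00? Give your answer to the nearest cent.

Risk-neutral probability p = (1 + 0.02 − 0.9)/(1.5 − 0.9) = 0.1200/0.6000 = 0.2000
Terminal stock prices: S_uu = 45, S_ud = 27, S_dd = 16.2
Terminal payoffs (S − K): max(21, 0) = 21, max(3, 0) = 3, max(-7.8, 0) = 0
Node u (S = 30): V_u = 1/1.02·[0.2000·21.0000 + 0.8000·3.0000] = 6.4706
Node d (S = 18): V_d = 1/1.02·[0.2000·3.0000 + 0.8000·0.0000] = 0.5882
Node 0 (S = 20): V_0 = 1/1.02·[0.2000·6.4706 + 0.8000·0.5882] = 1.7301

$1.73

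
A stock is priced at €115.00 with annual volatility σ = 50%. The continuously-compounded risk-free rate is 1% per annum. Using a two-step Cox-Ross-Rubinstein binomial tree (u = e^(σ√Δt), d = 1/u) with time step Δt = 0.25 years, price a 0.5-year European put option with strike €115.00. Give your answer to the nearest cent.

€13.98

CRR parameters: u = e^(σ√Δt) = e^(0.5·√0.25) = 1.2840, d = 1/u = 0.7788
Per-period rate: rΔt = 0.01·0.25 = 0.0025, so R = e^0.0025 = 1.0025
Risk-neutral probability p = (e^0.0025 − 0.7788)/(1.2840 − 0.7788) = 0.2237/0.5052 = 0.4428
Terminal stock prices: S_uu = 189.6, S_ud = 115, S_dd = 69.75
Terminal payoffs (K − S): max(-74.6, 0) = 0, max(0, 0) = 0, max(45.25, 0) = 45.25
Node u (S = 147.7): V_u = e^(−0.0025)·[0.4428·0.0000 + 0.5572·0.0000] = 0.0000
Node d (S = 89.56): V_d = e^(−0.0025)·[0.4428·0.0000 + 0.5572·45.2490] = 25.1508
Node 0 (S = 115): V_0 = e^(−0.0025)·[0.4428·0.0000 + 0.5572·25.1508] = 13.9796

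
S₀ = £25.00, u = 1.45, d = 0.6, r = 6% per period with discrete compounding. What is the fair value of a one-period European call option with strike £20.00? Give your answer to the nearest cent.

£8.30

Risk-neutral probability p = (1 + 0.06 − 0.6)/(1.45 − 0.6) = 0.4600/0.8500 = 0.5412
Terminal stock prices: S_u = 36.25, S_d = 15
Terminal payoffs (S − K): max(16.25, 0) = 16.25, max(-5, 0) = 0
Node 0 (S = 25): V_0 = 1/1.06·[0.5412·16.2500 + 0.4588·0.0000] = 8.2963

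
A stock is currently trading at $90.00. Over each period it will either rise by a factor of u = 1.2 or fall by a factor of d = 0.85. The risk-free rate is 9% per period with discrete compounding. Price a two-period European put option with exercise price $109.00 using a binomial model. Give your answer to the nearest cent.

Risk-neutral probability p = (1 + 0.09 − 0.85)/(1.2 − 0.85) = 0.2400/0.3500 = 0.6857
Terminal stock prices: S_uu = 129.6, S_ud = 91.8, S_dd = 65.02
Terminal payoffs (K − S): max(-20.6, 0) = 0, max(17.2, 0) = 17.2, max(43.98, 0) = 43.98
Node u (S = 108): V_u = 1/1.09·[0.6857·0.0000 + 0.3143·17.2000] = 4.9594
Node d (S = 76.5): V_d = 1/1.09·[0.6857·17.2000 + 0.3143·43.9750] = 23.5000
Node 0 (S = 90): V_0 = 1/1.09·[0.6857·4.9594 + 0.3143·23.5000] = 9.8958

$9.90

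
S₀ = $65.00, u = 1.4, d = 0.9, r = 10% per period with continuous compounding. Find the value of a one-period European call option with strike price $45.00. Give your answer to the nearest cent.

$24.28

Risk-neutral probability p = (e^0.1 − 0.9)/(1.4 − 0.9) = 0.2052/0.5000 = 0.4103
Terminal stock prices: S_u = 91, S_d = 58.5
Terminal payoffs (S − K): max(46, 0) = 46, max(13.5, 0) = 13.5
Node 0 (S = 65): V_0 = e^(−0.1)·[0.4103·46.0000 + 0.5897·13.5000] = 24.2823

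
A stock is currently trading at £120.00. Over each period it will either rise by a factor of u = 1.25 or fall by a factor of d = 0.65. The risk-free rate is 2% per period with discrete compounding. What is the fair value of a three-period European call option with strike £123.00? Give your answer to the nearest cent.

Risk-neutral probability p = (1 + 0.02 − 0.65)/(1.25 − 0.65) = 0.3700/0.6000 = 0.6167
Terminal stock prices: S_uuu = 234.4, S_uud = 121.9, S_udd = 63.38, S_ddd = 32.95
Terminal payoffs (S − K): max(111.4, 0) = 111.4, max(-1.125, 0) = 0, max(-59.62, 0) = 0, max(-90.05, 0) = 0
Node uu (S = 187.5): V_uu = 1/1.02·[0.6167·111.3750 + 0.3833·0.0000] = 67.3346
Node ud (S = 97.5): V_ud = 1/1.02·[0.6167·0.0000 + 0.3833·0.0000] = 0.0000
Node dd (S = 50.7): V_dd = 1/1.02·[0.6167·0.0000 + 0.3833·0.0000] = 0.0000
Node u (S = 150): V_u = 1/1.02·[0.6167·67.3346 + 0.3833·0.0000] = 40.7088
Node d (S = 78): V_d = 1/1.02·[0.6167·0.0000 + 0.3833·0.0000] = 0.0000
Node 0 (S = 120): V_0 = 1/1.02·[0.6167·40.7088 + 0.3833·0.0000] = 24.6115

£24.61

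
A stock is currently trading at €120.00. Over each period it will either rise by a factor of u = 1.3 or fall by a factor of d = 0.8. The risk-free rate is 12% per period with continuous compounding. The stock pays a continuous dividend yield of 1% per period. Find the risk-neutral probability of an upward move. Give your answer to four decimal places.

Per-period risk-free factor R = e^0.12 = 1.1275; dividend-adjusted growth = e^(0.12−0.01) = 1.1163.
Risk-neutral probability p = (1.1163 − 0.8)/(1.3 − 0.8) = 0.3163/0.5000 = 0.6326

p = 0.6326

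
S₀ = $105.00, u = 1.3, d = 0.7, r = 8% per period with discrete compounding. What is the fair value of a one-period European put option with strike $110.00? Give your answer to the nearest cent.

Risk-neutral probability p = (1 + 0.08 − 0.7)/(1.3 − 0.7) = 0.3800/0.6000 = 0.6333
Terminal stock prices: S_u = 136.5, S_d = 73.5
Terminal payoffs (K − S): max(-26.5, 0) = 0, max(36.5, 0) = 36.5
Node 0 (S = 105): V_0 = 1/1.08·[0.6333·0.0000 + 0.3667·36.5000] = 12.3920

$12.39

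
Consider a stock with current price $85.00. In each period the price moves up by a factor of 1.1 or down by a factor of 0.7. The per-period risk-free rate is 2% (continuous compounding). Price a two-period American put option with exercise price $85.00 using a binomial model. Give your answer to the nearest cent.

$7.99

Risk-neutral probability p = (e^0.02 − 0.7)/(1.1 − 0.7) = 0.3202/0.4000 = 0.8005
Terminal stock prices: S_uu = 102.9, S_ud = 65.45, S_dd = 41.65
Terminal payoffs (K − S): max(-17.85, 0) = 0, max(19.55, 0) = 19.55, max(43.35, 0) = 43.35
Node u (S = 93.5): continuation = e^(−0.02)·[0.8005·0.0000 + 0.1995·19.5500] = 3.8229; exercise value = 0.0000 ≤ continuation, so V_u = 3.8229
Node d (S = 59.5): continuation = e^(−0.02)·[0.8005·19.5500 + 0.1995·43.3500] = 23.8169; exercise value = 25.5000 > continuation, so V_d = 25.5000 (exercise)
Node 0 (S = 85): continuation = e^(−0.02)·[0.8005·3.8229 + 0.1995·25.5000] = 7.9861; exercise value = 0.0000 ≤ continuation, so V_0 = 7.9861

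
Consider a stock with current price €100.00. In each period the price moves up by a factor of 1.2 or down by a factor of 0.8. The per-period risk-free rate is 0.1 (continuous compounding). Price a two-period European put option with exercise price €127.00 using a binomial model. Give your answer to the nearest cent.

Risk-neutral probability p = (e^0.1 − 0.8)/(1.2 − 0.8) = 0.3052/0.4000 = 0.7629
Terminal stock prices: S_uu = 144, S_ud = 96, S_dd = 64
Terminal payoffs (K − S): max(-17, 0) = 0, max(31, 0) = 31, max(63, 0) = 63
Node u (S = 120): V_u = e^(−0.1)·[0.7629·0.0000 + 0.2371·31.0000] = 6.6499
Node d (S = 80): V_d = e^(−0.1)·[0.7629·31.0000 + 0.2371·63.0000] = 34.9144
Node 0 (S = 100): V_0 = e^(−0.1)·[0.7629·6.6499 + 0.2371·34.9144] = 12.0801

€12.08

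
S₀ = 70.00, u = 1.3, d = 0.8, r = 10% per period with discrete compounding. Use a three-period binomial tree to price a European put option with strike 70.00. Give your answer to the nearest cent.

Risk-neutral probability p = (1 + 0.1 − 0.8)/(1.3 − 0.8) = 0.3000/0.5000 = 0.6000
Terminal stock prices: S_uuu = 153.8, S_uud = 94.64, S_udd = 58.24, S_ddd = 35.84
Terminal payoffs (K − S): max(-83.79, 0) = 0, max(-24.64, 0) = 0, max(11.76, 0) = 11.76, max(34.16, 0) = 34.16
Node uu (S = 118.3): V_uu = 1/1.1·[0.6000·0.0000 + 0.4000·0.0000] = 0.0000
Node ud (S = 72.8): V_ud = 1/1.1·[0.6000·0.0000 + 0.4000·11.7600] = 4.2764
Node dd (S = 44.8): V_dd = 1/1.1·[0.6000·11.7600 + 0.4000·34.1600] = 18.8364
Node u (S = 91): V_u = 1/1.1·[0.6000·0.0000 + 0.4000·4.2764] = 1.5550
Node d (S = 56): V_d = 1/1.1·[0.6000·4.2764 + 0.4000·18.8364] = 9.1821
Node 0 (S = 70): V_0 = 1/1.1·[0.6000·1.5550 + 0.4000·9.1821] = 4.1872

4.19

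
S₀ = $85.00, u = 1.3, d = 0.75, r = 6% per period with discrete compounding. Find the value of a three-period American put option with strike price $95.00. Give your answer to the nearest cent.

Risk-neutral probability p = (1 + 0.06 − 0.75)/(1.3 − 0.75) = 0.3100/0.5500 = 0.5636
Terminal stock prices: S_uuu = 186.7, S_uud = 107.7, S_udd = 62.16, S_ddd = 35.86
Terminal payoffs (K − S): max(-91.75, 0) = 0, max(-12.74, 0) = 0, max(32.84, 0) = 32.84, max(59.14, 0) = 59.14
Node uu (S = 143.7): continuation = 1/1.06·[0.5636·0.0000 + 0.4364·0.0000] = 0.0000; exercise value = 0.0000 ≤ continuation, so V_uu = 0.0000
Node ud (S = 82.88): continuation = 1/1.06·[0.5636·0.0000 + 0.4364·32.8438] = 13.5206; exercise value = 12.1250 ≤ continuation, so V_ud = 13.5206
Node dd (S = 47.81): continuation = 1/1.06·[0.5636·32.8438 + 0.4364·59.1406] = 41.8101; exercise value = 47.1875 > continuation, so V_dd = 47.1875 (exercise)
Node u (S = 110.5): continuation = 1/1.06·[0.5636·0.0000 + 0.4364·13.5206] = 5.5659; exercise value = 0.0000 ≤ continuation, so V_u = 5.5659
Node d (S = 63.75): continuation = 1/1.06·[0.5636·13.5206 + 0.4364·47.1875] = 26.6147; exercise value = 31.2500 > continuation, so V_d = 31.2500 (exercise)
Node 0 (S = 85): continuation = 1/1.06·[0.5636·5.5659 + 0.4364·31.2500] = 15.8241; exercise value = 10.0000 ≤ continuation, so V_0 = 15.8241

$15.82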